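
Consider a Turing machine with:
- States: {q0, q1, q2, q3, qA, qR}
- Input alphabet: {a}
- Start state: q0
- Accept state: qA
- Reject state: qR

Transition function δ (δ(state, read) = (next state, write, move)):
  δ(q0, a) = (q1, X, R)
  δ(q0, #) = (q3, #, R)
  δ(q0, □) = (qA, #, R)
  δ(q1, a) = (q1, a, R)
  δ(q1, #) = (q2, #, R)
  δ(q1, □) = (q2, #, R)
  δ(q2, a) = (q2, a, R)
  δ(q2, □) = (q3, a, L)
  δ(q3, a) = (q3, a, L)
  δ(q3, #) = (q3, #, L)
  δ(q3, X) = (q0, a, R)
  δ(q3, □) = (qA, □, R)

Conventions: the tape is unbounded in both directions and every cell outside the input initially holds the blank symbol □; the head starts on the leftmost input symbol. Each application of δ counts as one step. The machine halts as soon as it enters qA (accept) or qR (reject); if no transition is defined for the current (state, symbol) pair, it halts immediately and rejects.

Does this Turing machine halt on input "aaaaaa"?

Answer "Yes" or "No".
Trace (configuration after each step, as tape_left[state]tape_right with head position):
Step 0: [q0]aaaaaa (head at position 0)
Step 1: X[q1]aaaaa (head 1)
Step 2: Xa[q1]aaaa (head 2)
Step 3: Xaa[q1]aaa (head 3)
Step 4: Xaaa[q1]aa (head 4)
Step 5: Xaaaa[q1]a (head 5)
Step 6: Xaaaaa[q1]□ (head 6)
Step 7: Xaaaaa#[q2]□ (head 7)
Step 8: Xaaaaa[q3]#a (head 6)
Step 9: Xaaaa[q3]a#a (head 5)
Step 10: Xaaa[q3]aa#a (head 4)
Step 11: Xaa[q3]aaa#a (head 3)
Step 12: Xa[q3]aaaa#a (head 2)
Step 13: X[q3]aaaaa#a (head 1)
Step 14: [q3]Xaaaaa#a (head 0)
Step 15: a[q0]aaaaa#a (head 1)
Step 16: aX[q1]aaaa#a (head 2)
Step 17: aXa[q1]aaa#a (head 3)
Step 18: aXaa[q1]aa#a (head 4)
Step 19: aXaaa[q1]a#a (head 5)
Step 20: aXaaaa[q1]#a (head 6)
Step 21: aXaaaa#[q2]a (head 7)
Step 22: aXaaaa#a[q2]□ (head 8)
Step 23: aXaaaa#[q3]aa (head 7)
Step 24: aXaaaa[q3]#aa (head 6)
Step 25: aXaaa[q3]a#aa (head 5)
Step 26: aXaa[q3]aa#aa (head 4)
Step 27: aXa[q3]aaa#aa (head 3)
Step 28: aX[q3]aaaa#aa (head 2)
Step 29: a[q3]Xaaaa#aa (head 1)
Step 30: aa[q0]aaaa#aa (head 2)
Step 31: aaX[q1]aaa#aa (head 3)
Step 32: aaXa[q1]aa#aa (head 4)
Step 33: aaXaa[q1]a#aa (head 5)
Step 34: aaXaaa[q1]#aa (head 6)
Step 35: aaXaaa#[q2]aa (head 7)
Step 36: aaXaaa#a[q2]a (head 8)
Step 37: aaXaaa#aa[q2]□ (head 9)
Step 38: aaXaaa#a[q3]aa (head 8)
Step 39: aaXaaa#[q3]aaa (head 7)
Step 40: aaXaaa[q3]#aaa (head 6)
Step 41: aaXaa[q3]a#aaa (head 5)
Step 42: aaXa[q3]aa#aaa (head 4)
Step 43: aaX[q3]aaa#aaa (head 3)
Step 44: aa[q3]Xaaa#aaa (head 2)
Step 45: aaa[q0]aaa#aaa (head 3)
Step 46: aaaX[q1]aa#aaa (head 4)
Step 47: aaaXa[q1]a#aaa (head 5)
Step 48: aaaXaa[q1]#aaa (head 6)
Step 49: aaaXaa#[q2]aaa (head 7)
Step 50: aaaXaa#a[q2]aa (head 8)
Step 51: aaaXaa#aa[q2]a (head 9)
Step 52: aaaXaa#aaa[q2]□ (head 10)
Step 53: aaaXaa#aa[q3]aa (head 9)
Step 54: aaaXaa#a[q3]aaa (head 8)
Step 55: aaaXaa#[q3]aaaa (head 7)
Step 56: aaaXaa[q3]#aaaa (head 6)
Step 57: aaaXa[q3]a#aaaa (head 5)
Step 58: aaaX[q3]aa#aaaa (head 4)
Step 59: aaa[q3]Xaa#aaaa (head 3)
Step 60: aaaa[q0]aa#aaaa (head 4)
Step 61: aaaaX[q1]a#aaaa (head 5)
Step 62: aaaaXa[q1]#aaaa (head 6)
Step 63: aaaaXa#[q2]aaaa (head 7)
Step 64: aaaaXa#a[q2]aaa (head 8)
Step 65: aaaaXa#aa[q2]aa (head 9)
Step 66: aaaaXa#aaa[q2]a (head 10)
Step 67: aaaaXa#aaaa[q2]□ (head 11)
Step 68: aaaaXa#aaa[q3]aa (head 10)
Step 69: aaaaXa#aa[q3]aaa (head 9)
Step 70: aaaaXa#a[q3]aaaa (head 8)
Step 71: aaaaXa#[q3]aaaaa (head 7)
Step 72: aaaaXa[q3]#aaaaa (head 6)
Step 73: aaaaX[q3]a#aaaaa (head 5)
Step 74: aaaa[q3]Xa#aaaaa (head 4)
Step 75: aaaaa[q0]a#aaaaa (head 5)
Step 76: aaaaaX[q1]#aaaaa (head 6)
Step 77: aaaaaX#[q2]aaaaa (head 7)
Step 78: aaaaaX#a[q2]aaaa (head 8)
Step 79: aaaaaX#aa[q2]aaa (head 9)
Step 80: aaaaaX#aaa[q2]aa (head 10)
Step 81: aaaaaX#aaaa[q2]a (head 11)
Step 82: aaaaaX#aaaaa[q2]□ (head 12)
Step 83: aaaaaX#aaaa[q3]aa (head 11)
Step 84: aaaaaX#aaa[q3]aaa (head 10)
Step 85: aaaaaX#aa[q3]aaaa (head 9)
Step 86: aaaaaX#a[q3]aaaaa (head 8)
Step 87: aaaaaX#[q3]aaaaaa (head 7)
Step 88: aaaaaX[q3]#aaaaaa (head 6)
Step 89: aaaaa[q3]X#aaaaaa (head 5)
Step 90: aaaaaa[q0]#aaaaaa (head 6)
Step 91: aaaaaa#[q3]aaaaaa (head 7)
Step 92: aaaaaa[q3]#aaaaaa (head 6)
Step 93: aaaaa[q3]a#aaaaaa (head 5)
Step 94: aaaa[q3]aa#aaaaaa (head 4)
Step 95: aaa[q3]aaa#aaaaaa (head 3)
Step 96: aa[q3]aaaa#aaaaaa (head 2)
Step 97: a[q3]aaaaa#aaaaaa (head 1)
Step 98: [q3]aaaaaa#aaaaaa (head 0)
Step 99: [q3]□aaaaaa#aaaaaa (head -1)
Step 100: □[qA]aaaaaa#aaaaaa (head 0)
The machine is in qA, so it halts and accepts.
It halts after 100 steps.

Final answer: Yes - halts after 100 steps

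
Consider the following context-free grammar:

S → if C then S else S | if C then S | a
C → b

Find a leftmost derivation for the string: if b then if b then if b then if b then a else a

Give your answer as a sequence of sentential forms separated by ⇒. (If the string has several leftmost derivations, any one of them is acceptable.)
Start with S.
Step 1: the leftmost non-terminal is S; apply S → if C then S:  if C then S
Step 2: the leftmost non-terminal is C; apply C → b:  if b then S
Step 3: the leftmost non-terminal is S; apply S → if C then S:  if b then if C then S
Step 4: the leftmost non-terminal is C; apply C → b:  if b then if b then S
Step 5: the leftmost non-terminal is S; apply S → if C then S else S:  if b then if b then if C then S else S
Step 6: the leftmost non-terminal is C; apply C → b:  if b then if b then if b then S else S
Step 7: the leftmost non-terminal is S; apply S → if C then S:  if b then if b then if b then if C then S else S
Step 8: the leftmost non-terminal is C; apply C → b:  if b then if b then if b then if b then S else S
Step 9: the leftmost non-terminal is S; apply S → a:  if b then if b then if b then if b then a else S
Step 10: the leftmost non-terminal is S; apply S → a:  if b then if b then if b then if b then a else a

Final answer: S ⇒ if C then S ⇒ if b then S ⇒ if b then if C then S ⇒ if b then if b then S ⇒ if b then if b then if C then S else S ⇒ if b then if b then if b then S else S ⇒ if b then if b then if b then if C then S else S ⇒ if b then if b then if b then if b then S else S ⇒ if b then if b then if b then if b then a else S ⇒ if b then if b then if b then if b then a else a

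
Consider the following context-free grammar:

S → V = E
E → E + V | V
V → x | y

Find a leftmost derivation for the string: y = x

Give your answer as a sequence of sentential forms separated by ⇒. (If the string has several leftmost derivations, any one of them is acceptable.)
Start with S.
Step 1: the leftmost non-terminal is S; apply S → V = E:  V = E
Step 2: the leftmost non-terminal is V; apply V → y:  y = E
Step 3: the leftmost non-terminal is E; apply E → V:  y = V
Step 4: the leftmost non-terminal is V; apply V → x:  y = x

Final answer: S ⇒ V = E ⇒ y = E ⇒ y = V ⇒ y = x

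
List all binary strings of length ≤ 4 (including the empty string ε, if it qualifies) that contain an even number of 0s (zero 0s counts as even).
Checking every binary string of length 0 to 4:
  Length 0: accepted: ε | rejected: (none)
  Length 1: accepted: 1 | rejected: 0
  Length 2: accepted: 00, 11 | rejected: 01, 10
  Length 3: accepted: 001, 010, 100, 111 | rejected: 000, 011, 101, 110
  Length 4: accepted: 0000, 0011, 0101, 0110, 1001, 1010, 1100, 1111 | rejected: 0001, 0010, 0100, 0111, 1000, 1011, 1101, 1110
Total: 16 string(s).

Final answer: ε, 1, 00, 11, 001, 010, 100, 111, 0000, 0011, 0101, 0110, 1001, 1010, 1100, 1111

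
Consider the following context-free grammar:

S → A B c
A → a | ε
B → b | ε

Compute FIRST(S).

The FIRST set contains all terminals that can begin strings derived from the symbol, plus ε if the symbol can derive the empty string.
FIRST(A) = {a, ε} (A → a | ε) and FIRST(B) = {b, ε} (B → b | ε).
For S → A B c: add FIRST(A) minus ε = {a}; A is nullable, so also add FIRST(B) minus ε = {b}; B is nullable too, so also add FIRST(c) = {c}. The terminal c is never erased, so S is not nullable and ε is not included.
FIRST(S) = {a, b, c}.

Final answer: {a, b, c}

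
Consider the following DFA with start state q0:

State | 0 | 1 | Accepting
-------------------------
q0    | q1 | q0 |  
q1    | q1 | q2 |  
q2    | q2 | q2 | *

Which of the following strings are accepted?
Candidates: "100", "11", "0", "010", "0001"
"100": q0 → q0 → q1 → q1; q1 is not accepting → rejected
"11": q0 → q0 → q0; q0 is not accepting → rejected
"0": q0 → q1; q1 is not accepting → rejected
"010": q0 → q1 → q2 → q2; q2 is accepting → accepted
"0001": q0 → q1 → q1 → q1 → q2; q2 is accepting → accepted

Final answer: "010", "0001"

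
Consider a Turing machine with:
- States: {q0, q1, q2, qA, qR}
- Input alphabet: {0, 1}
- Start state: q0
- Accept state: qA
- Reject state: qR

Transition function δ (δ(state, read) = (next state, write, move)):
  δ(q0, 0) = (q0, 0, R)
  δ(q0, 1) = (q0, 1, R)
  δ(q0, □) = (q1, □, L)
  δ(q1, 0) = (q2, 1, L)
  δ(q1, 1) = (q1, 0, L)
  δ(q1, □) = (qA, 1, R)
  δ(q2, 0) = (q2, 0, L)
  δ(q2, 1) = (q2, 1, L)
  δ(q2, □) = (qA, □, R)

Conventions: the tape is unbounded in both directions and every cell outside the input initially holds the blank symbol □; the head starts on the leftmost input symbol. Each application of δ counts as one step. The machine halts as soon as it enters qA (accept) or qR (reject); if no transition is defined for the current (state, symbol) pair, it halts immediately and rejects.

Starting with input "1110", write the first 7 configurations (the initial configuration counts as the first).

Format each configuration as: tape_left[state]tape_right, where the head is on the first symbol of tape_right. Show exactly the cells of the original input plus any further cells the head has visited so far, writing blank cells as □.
Step 0: [q0]1110 (head at position 0)
Step 1: δ(q0, 1) = (q0, 1, R)  ⊢  1[q0]110 (head at position 1)
Step 2: δ(q0, 1) = (q0, 1, R)  ⊢  11[q0]10 (head at position 2)
Step 3: δ(q0, 1) = (q0, 1, R)  ⊢  111[q0]0 (head at position 3)
Step 4: δ(q0, 0) = (q0, 0, R)  ⊢  1110[q0]□ (head at position 4)
Step 5: δ(q0, □) = (q1, □, L)  ⊢  111[q1]0□ (head at position 3)
Step 6: δ(q1, 0) = (q2, 1, L)  ⊢  11[q2]11□ (head at position 2)

Final answer: [q0]1110 ⊢ 1[q0]110 ⊢ 11[q0]10 ⊢ 111[q0]0 ⊢ 1110[q0]□ ⊢ 111[q1]0□ ⊢ 11[q2]11□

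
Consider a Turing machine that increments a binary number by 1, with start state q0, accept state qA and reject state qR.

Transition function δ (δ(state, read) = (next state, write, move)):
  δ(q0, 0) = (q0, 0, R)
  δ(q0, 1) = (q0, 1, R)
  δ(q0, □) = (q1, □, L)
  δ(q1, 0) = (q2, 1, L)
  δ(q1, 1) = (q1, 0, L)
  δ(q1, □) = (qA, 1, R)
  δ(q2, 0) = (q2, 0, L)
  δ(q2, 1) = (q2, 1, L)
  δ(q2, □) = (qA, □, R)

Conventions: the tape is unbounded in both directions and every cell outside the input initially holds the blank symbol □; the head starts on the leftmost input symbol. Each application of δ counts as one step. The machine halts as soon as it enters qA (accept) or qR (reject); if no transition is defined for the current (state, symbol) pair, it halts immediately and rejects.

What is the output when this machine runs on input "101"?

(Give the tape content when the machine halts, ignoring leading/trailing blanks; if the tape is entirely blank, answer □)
Step 0: [q0]101 (head at position 0)
Step 1: δ(q0, 1) = (q0, 1, R)  ⊢  1[q0]01 (head at position 1)
Step 2: δ(q0, 0) = (q0, 0, R)  ⊢  10[q0]1 (head at position 2)
Step 3: δ(q0, 1) = (q0, 1, R)  ⊢  101[q0]□ (head at position 3)
Step 4: δ(q0, □) = (q1, □, L)  ⊢  10[q1]1□ (head at position 2)
Step 5: δ(q1, 1) = (q1, 0, L)  ⊢  1[q1]00□ (head at position 1)
Step 6: δ(q1, 0) = (q2, 1, L)  ⊢  [q2]110□ (head at position 0)
Step 7: δ(q2, 1) = (q2, 1, L)  ⊢  [q2]□110□ (head at position -1)
Step 8: δ(q2, □) = (qA, □, R)  ⊢  □[qA]110□ (head at position 0)
The machine is in qA, so it halts and accepts.
Tape content when halted (ignoring surrounding blanks): 110

Final answer: Output: 110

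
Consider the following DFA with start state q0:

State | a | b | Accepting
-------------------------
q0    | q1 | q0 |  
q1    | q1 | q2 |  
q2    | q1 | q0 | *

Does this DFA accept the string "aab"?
Start in q0.
Read 'a': q0 → q1
Read 'a': q1 → q1
Read 'b': q1 → q2
Final state q2 is accepting, so the string is accepted.

Final answer: Yes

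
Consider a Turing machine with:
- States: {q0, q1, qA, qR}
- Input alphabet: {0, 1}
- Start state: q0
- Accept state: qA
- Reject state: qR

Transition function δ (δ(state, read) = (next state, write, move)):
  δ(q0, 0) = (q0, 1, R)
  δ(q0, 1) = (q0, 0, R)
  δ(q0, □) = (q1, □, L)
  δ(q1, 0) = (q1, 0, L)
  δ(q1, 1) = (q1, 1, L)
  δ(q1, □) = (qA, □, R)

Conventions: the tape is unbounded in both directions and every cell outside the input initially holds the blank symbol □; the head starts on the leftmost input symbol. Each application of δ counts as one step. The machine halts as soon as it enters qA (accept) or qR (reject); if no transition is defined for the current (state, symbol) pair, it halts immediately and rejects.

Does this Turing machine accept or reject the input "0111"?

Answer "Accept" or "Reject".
Step 0: [q0]0111 (head at position 0)
Step 1: δ(q0, 0) = (q0, 1, R)  ⊢  1[q0]111 (head at position 1)
Step 2: δ(q0, 1) = (q0, 0, R)  ⊢  10[q0]11 (head at position 2)
Step 3: δ(q0, 1) = (q0, 0, R)  ⊢  100[q0]1 (head at position 3)
Step 4: δ(q0, 1) = (q0, 0, R)  ⊢  1000[q0]□ (head at position 4)
Step 5: δ(q0, □) = (q1, □, L)  ⊢  100[q1]0□ (head at position 3)
Step 6: δ(q1, 0) = (q1, 0, L)  ⊢  10[q1]00□ (head at position 2)
Step 7: δ(q1, 0) = (q1, 0, L)  ⊢  1[q1]000□ (head at position 1)
Step 8: δ(q1, 0) = (q1, 0, L)  ⊢  [q1]1000□ (head at position 0)
Step 9: δ(q1, 1) = (q1, 1, L)  ⊢  [q1]□1000□ (head at position -1)
Step 10: δ(q1, □) = (qA, □, R)  ⊢  □[qA]1000□ (head at position 0)
The machine is in qA, so it halts and accepts.

Final answer: Accept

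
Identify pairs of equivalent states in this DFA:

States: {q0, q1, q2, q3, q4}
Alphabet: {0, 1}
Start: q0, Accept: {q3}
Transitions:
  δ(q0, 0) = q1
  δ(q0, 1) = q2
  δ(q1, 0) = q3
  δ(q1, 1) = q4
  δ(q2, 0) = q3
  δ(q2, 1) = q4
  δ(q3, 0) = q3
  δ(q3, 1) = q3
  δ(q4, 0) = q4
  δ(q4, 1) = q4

Using the table-filling algorithm:
Round 0 – mark pairs where exactly one state is accepting: (q0,q3), (q1,q3), (q2,q3), (q3,q4)
Round 1 – newly marked: (q0,q1) [on 0: q1 vs q3, already marked]; (q0,q2) [on 0: q1 vs q3, already marked]; (q1,q4) [on 0: q3 vs q4, already marked]; (q2,q4) [on 0: q3 vs q4, already marked]
Round 2 – newly marked: (q0,q4) [on 0: q1 vs q4, already marked]
No further pairs can be marked.
(q1, q2) unmarked: δ(q1,0)=q3, δ(q2,0)=q3; δ(q1,1)=q4, δ(q2,1)=q4 → equivalent
Equivalent pairs: (q1, q2)

Final answer: Equivalent pairs: (q1, q2)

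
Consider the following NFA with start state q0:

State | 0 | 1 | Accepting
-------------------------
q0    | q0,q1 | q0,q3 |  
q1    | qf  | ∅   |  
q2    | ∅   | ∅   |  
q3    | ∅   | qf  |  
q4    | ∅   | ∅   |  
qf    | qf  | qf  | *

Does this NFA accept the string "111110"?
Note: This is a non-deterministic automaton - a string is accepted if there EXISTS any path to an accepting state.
Track the set of states the NFA could be in: start {q0}
Read '1': {q0} → {q0, q3}
Read '1': {q0, q3} → {q0, q3, qf}
Read '1': {q0, q3, qf} → {q0, q3, qf}
Read '1': {q0, q3, qf} → {q0, q3, qf}
Read '1': {q0, q3, qf} → {q0, q3, qf}
Read '0': {q0, q3, qf} → {q0, q1, qf}
Final set {q0, q1, qf} contains accepting state(s) {qf} → accepted.

Final answer: Yes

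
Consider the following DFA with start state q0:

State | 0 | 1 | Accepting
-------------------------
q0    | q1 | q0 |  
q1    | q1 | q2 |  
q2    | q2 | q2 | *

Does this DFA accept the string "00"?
Start in q0.
Read '0': q0 → q1
Read '0': q1 → q1
Final state q1 is not accepting, so the string is rejected.

Final answer: No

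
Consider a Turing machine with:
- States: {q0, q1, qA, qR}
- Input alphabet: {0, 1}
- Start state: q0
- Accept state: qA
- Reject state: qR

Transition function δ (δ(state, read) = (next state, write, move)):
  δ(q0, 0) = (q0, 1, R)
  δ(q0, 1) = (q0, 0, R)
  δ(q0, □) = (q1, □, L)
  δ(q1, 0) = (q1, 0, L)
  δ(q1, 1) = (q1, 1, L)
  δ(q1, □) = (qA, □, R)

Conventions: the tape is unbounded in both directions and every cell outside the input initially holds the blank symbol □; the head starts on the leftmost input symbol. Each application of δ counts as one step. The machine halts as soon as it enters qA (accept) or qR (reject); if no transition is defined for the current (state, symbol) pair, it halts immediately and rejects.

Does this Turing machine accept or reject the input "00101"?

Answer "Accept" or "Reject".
Step 0: [q0]00101 (head at position 0)
Step 1: δ(q0, 0) = (q0, 1, R)  ⊢  1[q0]0101 (head at position 1)
Step 2: δ(q0, 0) = (q0, 1, R)  ⊢  11[q0]101 (head at position 2)
Step 3: δ(q0, 1) = (q0, 0, R)  ⊢  110[q0]01 (head at position 3)
Step 4: δ(q0, 0) = (q0, 1, R)  ⊢  1101[q0]1 (head at position 4)
Step 5: δ(q0, 1) = (q0, 0, R)  ⊢  11010[q0]□ (head at position 5)
Step 6: δ(q0, □) = (q1, □, L)  ⊢  1101[q1]0□ (head at position 4)
Step 7: δ(q1, 0) = (q1, 0, L)  ⊢  110[q1]10□ (head at position 3)
Step 8: δ(q1, 1) = (q1, 1, L)  ⊢  11[q1]010□ (head at position 2)
Step 9: δ(q1, 0) = (q1, 0, L)  ⊢  1[q1]1010□ (head at position 1)
Step 10: δ(q1, 1) = (q1, 1, L)  ⊢  [q1]11010□ (head at position 0)
Step 11: δ(q1, 1) = (q1, 1, L)  ⊢  [q1]□11010□ (head at position -1)
Step 12: δ(q1, □) = (qA, □, R)  ⊢  □[qA]11010□ (head at position 0)
The machine is in qA, so it halts and accepts.

Final answer: Accept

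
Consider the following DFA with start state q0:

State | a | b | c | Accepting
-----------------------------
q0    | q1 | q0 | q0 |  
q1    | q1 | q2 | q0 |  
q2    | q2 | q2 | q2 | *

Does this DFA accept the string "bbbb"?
Start in q0.
Read 'b': q0 → q0
Read 'b': q0 → q0
Read 'b': q0 → q0
Read 'b': q0 → q0
Final state q0 is not accepting, so the string is rejected.

Final answer: No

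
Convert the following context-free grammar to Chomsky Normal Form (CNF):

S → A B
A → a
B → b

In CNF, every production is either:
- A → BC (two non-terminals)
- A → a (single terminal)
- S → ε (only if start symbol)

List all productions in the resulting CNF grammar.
The grammar has no ε-productions or unit productions to eliminate.
S → A B is already in CNF (two non-terminals) – keep it.
A → a is already in CNF (single terminal) – keep it.
B → b is already in CNF (single terminal) – keep it.
Resulting CNF grammar (3 productions): A → a; B → b; S → A B

Final answer: A → a; B → b; S → A B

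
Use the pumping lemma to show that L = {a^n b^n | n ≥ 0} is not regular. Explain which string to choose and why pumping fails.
Language: L = {a^n b^n | n ≥ 0} (equal numbers of a's followed by b's)
Step 1: Assume for contradiction that L is regular, with pumping length p.
Step 2: Choose s = a^p b^p. Then s ∈ L (it has p a's followed by p b's) and |s| ≥ p.
Step 3: Consider any decomposition s = xyz with |xy| ≤ p and |y| > 0. Since |xy| ≤ p and the first p symbols of s are all a's, y = a^k for some k with 1 ≤ k ≤ p.
Step 4: Pumping up (i = 2): xy²z = a^(p+k) b^p, which has more a's than b's, so xy²z ∉ L.
This contradicts the pumping lemma, so L is not regular.

Final answer: Choose s = a^p b^p. Since |xy| ≤ p, y = a^k with k ≥ 1. Then xy²z = a^(p+k) b^p ∉ L.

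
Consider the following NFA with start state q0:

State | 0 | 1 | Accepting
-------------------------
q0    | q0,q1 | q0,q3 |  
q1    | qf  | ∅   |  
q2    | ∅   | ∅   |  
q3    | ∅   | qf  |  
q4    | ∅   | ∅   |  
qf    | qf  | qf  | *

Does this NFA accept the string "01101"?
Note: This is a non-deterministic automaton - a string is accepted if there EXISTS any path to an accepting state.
Track the set of states the NFA could be in: start {q0}
Read '0': {q0} → {q0, q1}
Read '1': {q0, q1} → {q0, q3}
Read '1': {q0, q3} → {q0, q3, qf}
Read '0': {q0, q3, qf} → {q0, q1, qf}
Read '1': {q0, q1, qf} → {q0, q3, qf}
Final set {q0, q3, qf} contains accepting state(s) {qf} → accepted.

Final answer: Yes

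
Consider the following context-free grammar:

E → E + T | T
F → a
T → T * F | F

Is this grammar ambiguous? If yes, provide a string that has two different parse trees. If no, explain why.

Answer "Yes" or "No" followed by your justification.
This is the standard stratified expression grammar: '+' is introduced only by the left-recursive rule E → E + T and '*' only by the left-recursive rule T → T * F, with F → a. For any string, the last '+' must be the one produced at the root E (everything after it is a T containing no '+'), and likewise within each T the last '*' is produced at its root. This fixes the parse tree uniquely (left-associative, '*' binding tighter than '+'), so every string has exactly one parse tree.

Final answer: No - the grammar is unambiguous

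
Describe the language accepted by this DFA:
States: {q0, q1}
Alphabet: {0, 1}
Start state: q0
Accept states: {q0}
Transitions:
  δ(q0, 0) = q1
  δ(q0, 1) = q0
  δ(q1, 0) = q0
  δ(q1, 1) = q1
Analyzing the DFA structure:
Start state: q0
Accept states: {q0}
Interpreting what each state remembers (checking against the transitions):
  q0: an even number of 0s has been read so far
  q1: an odd number of 0s has been read so far
  δ(q0, 0): in q0 (an even number of 0s has been read so far), after reading 0 we have: an odd number of 0s has been read so far → q1
  δ(q0, 1): in q0 (an even number of 0s has been read so far), after reading 1 we have: an even number of 0s has been read so far → q0
  δ(q1, 0): in q1 (an odd number of 0s has been read so far), after reading 0 we have: an even number of 0s has been read so far → q0
  δ(q1, 1): in q1 (an odd number of 0s has been read so far), after reading 1 we have: an odd number of 0s has been read so far → q1
A string is accepted iff it ends in {q0}, i.e. an even number of 0s has been read so far.
Language: All binary strings with an even number of 0s

Final answer: All binary strings with an even number of 0s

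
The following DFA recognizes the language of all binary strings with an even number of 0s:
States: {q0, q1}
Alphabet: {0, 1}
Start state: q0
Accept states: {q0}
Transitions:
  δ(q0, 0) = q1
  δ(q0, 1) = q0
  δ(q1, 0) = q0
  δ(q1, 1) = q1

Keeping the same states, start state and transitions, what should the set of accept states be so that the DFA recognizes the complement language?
The DFA is complete (every state has a transition on every symbol), so the complement
is recognized by the same DFA with accepting and non-accepting states swapped.
Original accept states: {q0}
Complement accept states = All states - Original accept states
= {q0, q1} - {q0}
= {q1}
Complement language: strings with an ODD number of 0s

Final answer: {q1}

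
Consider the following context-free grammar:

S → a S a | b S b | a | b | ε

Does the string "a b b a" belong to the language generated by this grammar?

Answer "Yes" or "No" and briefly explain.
A derivation exists: S ⇒ a S a ⇒ a b S b a ⇒ a b b a (using S → a S a, S → b S b, then S → ε).

Final answer: Yes - a valid derivation exists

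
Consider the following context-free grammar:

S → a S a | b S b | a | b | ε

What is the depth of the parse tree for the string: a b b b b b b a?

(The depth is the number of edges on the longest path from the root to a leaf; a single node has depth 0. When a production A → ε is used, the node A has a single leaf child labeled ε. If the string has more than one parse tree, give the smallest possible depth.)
The string has even length 8, so its (unique) parse tree peels off matching outer symbols: S → a S a, S → b S b, S → b S b, S → b S b, and finally S → ε for the empty middle.
The S nodes are at depths 0..4; the ε leaf under the innermost S is at depth 5 (terminal leaves are at depths 1..4).
Depth = 5.

Final answer: 5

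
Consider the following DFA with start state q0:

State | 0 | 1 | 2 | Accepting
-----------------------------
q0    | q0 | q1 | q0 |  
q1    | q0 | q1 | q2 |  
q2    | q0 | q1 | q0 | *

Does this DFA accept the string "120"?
Start in q0.
Read '1': q0 → q1
Read '2': q1 → q2
Read '0': q2 → q0
Final state q0 is not accepting, so the string is rejected.

Final answer: No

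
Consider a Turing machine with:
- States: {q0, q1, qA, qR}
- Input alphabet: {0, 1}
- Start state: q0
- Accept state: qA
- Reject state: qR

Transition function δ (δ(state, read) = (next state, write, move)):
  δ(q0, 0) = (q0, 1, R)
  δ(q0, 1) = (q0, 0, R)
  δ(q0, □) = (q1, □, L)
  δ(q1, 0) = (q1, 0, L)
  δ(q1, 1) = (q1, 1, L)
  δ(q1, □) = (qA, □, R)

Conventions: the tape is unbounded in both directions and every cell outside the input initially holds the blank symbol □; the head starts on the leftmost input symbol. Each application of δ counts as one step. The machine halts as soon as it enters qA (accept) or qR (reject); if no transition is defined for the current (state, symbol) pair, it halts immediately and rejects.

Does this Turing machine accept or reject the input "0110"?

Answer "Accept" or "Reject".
Step 0: [q0]0110 (head at position 0)
Step 1: δ(q0, 0) = (q0, 1, R)  ⊢  1[q0]110 (head at position 1)
Step 2: δ(q0, 1) = (q0, 0, R)  ⊢  10[q0]10 (head at position 2)
Step 3: δ(q0, 1) = (q0, 0, R)  ⊢  100[q0]0 (head at position 3)
Step 4: δ(q0, 0) = (q0, 1, R)  ⊢  1001[q0]□ (head at position 4)
Step 5: δ(q0, □) = (q1, □, L)  ⊢  100[q1]1□ (head at position 3)
Step 6: δ(q1, 1) = (q1, 1, L)  ⊢  10[q1]01□ (head at position 2)
Step 7: δ(q1, 0) = (q1, 0, L)  ⊢  1[q1]001□ (head at position 1)
Step 8: δ(q1, 0) = (q1, 0, L)  ⊢  [q1]1001□ (head at position 0)
Step 9: δ(q1, 1) = (q1, 1, L)  ⊢  [q1]□1001□ (head at position -1)
Step 10: δ(q1, □) = (qA, □, R)  ⊢  □[qA]1001□ (head at position 0)
The machine is in qA, so it halts and accepts.

Final answer: Accept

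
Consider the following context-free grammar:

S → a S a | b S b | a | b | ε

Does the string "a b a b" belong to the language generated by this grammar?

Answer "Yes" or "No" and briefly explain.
Every production places the same symbol at both ends (or yields a single symbol / ε), so every derived string is a palindrome. a b a b reversed is b a b a ≠ a b a b, so it is not a palindrome and cannot be derived (already the first step fails: the string starts with a but ends with b, so neither S → a S a nor S → b S b fits).

Final answer: No - no valid derivation exists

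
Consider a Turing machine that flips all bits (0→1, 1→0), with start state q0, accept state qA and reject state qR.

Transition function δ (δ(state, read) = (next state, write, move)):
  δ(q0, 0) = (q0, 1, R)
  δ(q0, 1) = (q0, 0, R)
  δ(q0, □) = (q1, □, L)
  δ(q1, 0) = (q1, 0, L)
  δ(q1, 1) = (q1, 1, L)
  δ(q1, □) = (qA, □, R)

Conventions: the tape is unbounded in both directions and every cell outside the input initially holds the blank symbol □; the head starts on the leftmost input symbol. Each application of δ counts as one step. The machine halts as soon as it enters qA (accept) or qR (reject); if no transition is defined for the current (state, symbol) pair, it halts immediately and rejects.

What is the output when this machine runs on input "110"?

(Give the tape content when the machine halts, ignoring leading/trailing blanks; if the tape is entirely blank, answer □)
Step 0: [q0]110 (head at position 0)
Step 1: δ(q0, 1) = (q0, 0, R)  ⊢  0[q0]10 (head at position 1)
Step 2: δ(q0, 1) = (q0, 0, R)  ⊢  00[q0]0 (head at position 2)
Step 3: δ(q0, 0) = (q0, 1, R)  ⊢  001[q0]□ (head at position 3)
Step 4: δ(q0, □) = (q1, □, L)  ⊢  00[q1]1□ (head at position 2)
Step 5: δ(q1, 1) = (q1, 1, L)  ⊢  0[q1]01□ (head at position 1)
Step 6: δ(q1, 0) = (q1, 0, L)  ⊢  [q1]001□ (head at position 0)
Step 7: δ(q1, 0) = (q1, 0, L)  ⊢  [q1]□001□ (head at position -1)
Step 8: δ(q1, □) = (qA, □, R)  ⊢  □[qA]001□ (head at position 0)
The machine is in qA, so it halts and accepts.
Tape content when halted (ignoring surrounding blanks): 001

Final answer: Output: 001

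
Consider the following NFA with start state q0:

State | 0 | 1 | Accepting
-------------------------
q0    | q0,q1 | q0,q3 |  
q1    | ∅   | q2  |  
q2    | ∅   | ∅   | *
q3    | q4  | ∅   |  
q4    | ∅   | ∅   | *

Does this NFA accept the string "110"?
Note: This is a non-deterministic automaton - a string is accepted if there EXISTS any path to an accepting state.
Track the set of states the NFA could be in: start {q0}
Read '1': {q0} → {q0, q3}
Read '1': {q0, q3} → {q0, q3}
Read '0': {q0, q3} → {q0, q1, q4}
Final set {q0, q1, q4} contains accepting state(s) {q4} → accepted.

Final answer: Yes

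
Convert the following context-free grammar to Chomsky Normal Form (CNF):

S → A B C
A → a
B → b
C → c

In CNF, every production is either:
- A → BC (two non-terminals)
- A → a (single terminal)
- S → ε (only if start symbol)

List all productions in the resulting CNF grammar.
The grammar has no ε-productions or unit productions to eliminate.
A → a is already in CNF (single terminal) – keep it.
B → b is already in CNF (single terminal) – keep it.
C → c is already in CNF (single terminal) – keep it.
S → A B C has 3 symbols on the right: break it into binary productions S → A X0, X0 → B C.
Resulting CNF grammar (5 productions): A → a; B → b; C → c; S → A X0; X0 → B C

Final answer: A → a; B → b; C → c; S → A X0; X0 → B C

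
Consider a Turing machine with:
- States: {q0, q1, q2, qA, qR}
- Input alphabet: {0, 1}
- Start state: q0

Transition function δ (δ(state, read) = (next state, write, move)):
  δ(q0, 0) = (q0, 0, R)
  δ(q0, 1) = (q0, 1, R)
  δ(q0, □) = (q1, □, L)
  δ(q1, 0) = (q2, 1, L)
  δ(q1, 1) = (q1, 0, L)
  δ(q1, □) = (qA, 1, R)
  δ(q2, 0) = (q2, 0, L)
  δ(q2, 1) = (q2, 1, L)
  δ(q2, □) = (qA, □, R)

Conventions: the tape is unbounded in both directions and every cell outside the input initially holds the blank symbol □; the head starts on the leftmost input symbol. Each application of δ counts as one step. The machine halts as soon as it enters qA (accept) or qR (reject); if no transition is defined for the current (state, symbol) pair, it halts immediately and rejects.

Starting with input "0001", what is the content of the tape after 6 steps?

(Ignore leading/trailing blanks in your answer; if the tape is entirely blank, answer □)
Step 0: [q0]0001 (head at position 0)
Step 1: δ(q0, 0) = (q0, 0, R)  ⊢  0[q0]001 (head at position 1)
Step 2: δ(q0, 0) = (q0, 0, R)  ⊢  00[q0]01 (head at position 2)
Step 3: δ(q0, 0) = (q0, 0, R)  ⊢  000[q0]1 (head at position 3)
Step 4: δ(q0, 1) = (q0, 1, R)  ⊢  0001[q0]□ (head at position 4)
Step 5: δ(q0, □) = (q1, □, L)  ⊢  000[q1]1□ (head at position 3)
Step 6: δ(q1, 1) = (q1, 0, L)  ⊢  00[q1]00□ (head at position 2)
Tape after 6 steps (ignoring surrounding blanks): 0000

Final answer: Tape: 0000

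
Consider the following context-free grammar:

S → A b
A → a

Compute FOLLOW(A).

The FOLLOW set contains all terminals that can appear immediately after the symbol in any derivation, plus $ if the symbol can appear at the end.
A occurs only in S → A b, where it is immediately followed by the terminal b. So FOLLOW(A) = {b}.

Final answer: {b}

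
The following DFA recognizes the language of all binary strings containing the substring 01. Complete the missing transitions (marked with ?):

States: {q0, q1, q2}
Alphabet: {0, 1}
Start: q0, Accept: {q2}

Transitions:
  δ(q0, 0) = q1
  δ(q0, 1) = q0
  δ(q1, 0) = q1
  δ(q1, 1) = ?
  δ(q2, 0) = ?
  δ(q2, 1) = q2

What each state remembers (consistent with the given transitions and accept states):
  q0: 01 not seen yet and the last symbol was not 0
  q1: 01 not seen yet and the last symbol was 0
  q2: the substring 01 has already been seen
Filling in the missing entries:
  δ(q1, 1): in q1 (01 not seen yet and the last symbol was 0), after reading 1 we have: the substring 01 has already been seen → q2
  δ(q2, 0): in q2 (the substring 01 has already been seen), after reading 0 we have: the substring 01 has already been seen → q2

Final answer: δ(q1, 1) = q2; δ(q2, 0) = q2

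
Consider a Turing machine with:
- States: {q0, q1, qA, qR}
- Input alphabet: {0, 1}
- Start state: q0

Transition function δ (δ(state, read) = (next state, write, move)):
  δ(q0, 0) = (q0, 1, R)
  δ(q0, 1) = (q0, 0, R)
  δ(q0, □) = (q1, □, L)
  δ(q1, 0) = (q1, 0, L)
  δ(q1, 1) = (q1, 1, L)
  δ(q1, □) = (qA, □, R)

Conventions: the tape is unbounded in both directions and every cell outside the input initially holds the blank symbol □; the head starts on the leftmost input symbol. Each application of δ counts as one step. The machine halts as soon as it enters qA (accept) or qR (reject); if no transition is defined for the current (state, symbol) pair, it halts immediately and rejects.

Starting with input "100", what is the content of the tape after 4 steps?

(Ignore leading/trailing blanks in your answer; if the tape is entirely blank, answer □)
Step 0: [q0]100 (head at position 0)
Step 1: δ(q0, 1) = (q0, 0, R)  ⊢  0[q0]00 (head at position 1)
Step 2: δ(q0, 0) = (q0, 1, R)  ⊢  01[q0]0 (head at position 2)
Step 3: δ(q0, 0) = (q0, 1, R)  ⊢  011[q0]□ (head at position 3)
Step 4: δ(q0, □) = (q1, □, L)  ⊢  01[q1]1□ (head at position 2)
Tape after 4 steps (ignoring surrounding blanks): 011

Final answer: Tape: 011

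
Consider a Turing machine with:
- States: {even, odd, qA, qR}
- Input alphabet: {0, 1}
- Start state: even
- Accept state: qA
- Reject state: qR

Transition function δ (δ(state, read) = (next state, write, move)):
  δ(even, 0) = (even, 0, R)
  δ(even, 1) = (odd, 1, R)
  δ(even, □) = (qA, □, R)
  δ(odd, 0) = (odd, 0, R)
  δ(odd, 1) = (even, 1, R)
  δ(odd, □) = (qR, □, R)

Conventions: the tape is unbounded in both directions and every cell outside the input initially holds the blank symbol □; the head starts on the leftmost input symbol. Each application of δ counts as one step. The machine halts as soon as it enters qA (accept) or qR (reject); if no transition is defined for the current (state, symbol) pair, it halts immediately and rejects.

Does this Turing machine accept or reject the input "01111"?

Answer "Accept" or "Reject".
Step 0: [even]01111 (head at position 0)
Step 1: δ(even, 0) = (even, 0, R)  ⊢  0[even]1111 (head at position 1)
Step 2: δ(even, 1) = (odd, 1, R)  ⊢  01[odd]111 (head at position 2)
Step 3: δ(odd, 1) = (even, 1, R)  ⊢  011[even]11 (head at position 3)
Step 4: δ(even, 1) = (odd, 1, R)  ⊢  0111[odd]1 (head at position 4)
Step 5: δ(odd, 1) = (even, 1, R)  ⊢  01111[even]□ (head at position 5)
Step 6: δ(even, □) = (qA, □, R)  ⊢  01111□[qA]□ (head at position 6)
The machine is in qA, so it halts and accepts.

Final answer: Accept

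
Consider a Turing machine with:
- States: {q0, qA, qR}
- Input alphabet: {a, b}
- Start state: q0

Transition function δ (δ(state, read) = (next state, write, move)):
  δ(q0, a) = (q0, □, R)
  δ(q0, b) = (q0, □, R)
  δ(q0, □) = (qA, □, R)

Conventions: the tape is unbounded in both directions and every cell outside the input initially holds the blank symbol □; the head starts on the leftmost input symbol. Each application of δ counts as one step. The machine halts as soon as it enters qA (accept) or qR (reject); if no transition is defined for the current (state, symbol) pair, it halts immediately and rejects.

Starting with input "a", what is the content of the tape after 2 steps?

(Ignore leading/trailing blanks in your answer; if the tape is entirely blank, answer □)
Step 0: [q0]a (head at position 0)
Step 1: δ(q0, a) = (q0, □, R)  ⊢  □[q0]□ (head at position 1)
Step 2: δ(q0, □) = (qA, □, R)  ⊢  □□[qA]□ (head at position 2)
Tape after 2 steps (ignoring surrounding blanks): □

Final answer: Tape: □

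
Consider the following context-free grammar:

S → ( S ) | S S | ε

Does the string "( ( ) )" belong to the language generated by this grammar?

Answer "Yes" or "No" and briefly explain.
A derivation exists: S ⇒ ( S ) ⇒ ( ( S ) ) ⇒ ( ( ) ) (using S → ( S ) twice, then S → ε).

Final answer: Yes - a valid derivation exists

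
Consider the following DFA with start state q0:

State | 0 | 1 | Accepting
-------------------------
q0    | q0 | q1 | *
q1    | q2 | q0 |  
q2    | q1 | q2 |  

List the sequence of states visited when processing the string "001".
q0 → q0 → q0 → q1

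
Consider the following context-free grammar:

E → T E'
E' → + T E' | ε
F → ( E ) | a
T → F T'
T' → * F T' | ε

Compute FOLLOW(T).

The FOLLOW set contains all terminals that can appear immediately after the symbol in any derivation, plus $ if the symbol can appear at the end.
Useful FIRST sets: FIRST(E') = {+, ε}, FIRST(T') = {*, ε} (both E' and T' are nullable).
FOLLOW(E): E is the start symbol → $; E appears in F → ( E ) followed by ')' → FOLLOW(E) = {), $}.
FOLLOW(E'): E' appears at the right end of E → T E' and of E' → + T E', so FOLLOW(E') ⊇ FOLLOW(E) (the second occurrence adds nothing new). FOLLOW(E') = {), $}.
FOLLOW(T): in E → T E' and E' → + T E', T is followed by E': add FIRST(E') minus ε = {+}; since E' is nullable, also add FOLLOW(E) and FOLLOW(E') = {), $}. FOLLOW(T) = {+, ), $}.

Final answer: {$, ), +}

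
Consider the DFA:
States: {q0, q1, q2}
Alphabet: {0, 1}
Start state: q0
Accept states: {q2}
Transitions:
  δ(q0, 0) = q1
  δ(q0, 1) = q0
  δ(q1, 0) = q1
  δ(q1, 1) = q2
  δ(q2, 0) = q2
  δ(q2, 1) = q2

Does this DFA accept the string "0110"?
Processing string "0110":
  q0 --0--> q1
  q1 --1--> q2
  q2 --1--> q2
  q2 --0--> q2
Final state: q2
Accept states: {q2}
q2 is an accept state, so the string is accepted.

Final answer: Yes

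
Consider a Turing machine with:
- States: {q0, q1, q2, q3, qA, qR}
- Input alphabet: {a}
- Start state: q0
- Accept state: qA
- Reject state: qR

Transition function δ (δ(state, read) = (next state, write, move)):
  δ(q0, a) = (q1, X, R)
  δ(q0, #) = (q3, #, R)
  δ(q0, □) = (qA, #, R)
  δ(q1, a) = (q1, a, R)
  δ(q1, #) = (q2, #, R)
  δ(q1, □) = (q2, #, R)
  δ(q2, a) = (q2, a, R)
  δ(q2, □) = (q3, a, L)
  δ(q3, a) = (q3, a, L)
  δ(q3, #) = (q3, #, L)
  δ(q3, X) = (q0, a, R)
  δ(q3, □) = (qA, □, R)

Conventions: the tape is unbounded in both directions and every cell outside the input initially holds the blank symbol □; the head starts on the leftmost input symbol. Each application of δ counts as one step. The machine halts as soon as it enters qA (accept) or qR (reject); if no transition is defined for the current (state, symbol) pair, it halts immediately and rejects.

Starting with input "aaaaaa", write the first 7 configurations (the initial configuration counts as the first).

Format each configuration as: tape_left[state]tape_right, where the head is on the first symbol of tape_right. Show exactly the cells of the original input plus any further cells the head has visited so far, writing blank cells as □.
Step 0: [q0]aaaaaa (head at position 0)
Step 1: δ(q0, a) = (q1, X, R)  ⊢  X[q1]aaaaa (head at position 1)
Step 2: δ(q1, a) = (q1, a, R)  ⊢  Xa[q1]aaaa (head at position 2)
Step 3: δ(q1, a) = (q1, a, R)  ⊢  Xaa[q1]aaa (head at position 3)
Step 4: δ(q1, a) = (q1, a, R)  ⊢  Xaaa[q1]aa (head at position 4)
Step 5: δ(q1, a) = (q1, a, R)  ⊢  Xaaaa[q1]a (head at position 5)
Step 6: δ(q1, a) = (q1, a, R)  ⊢  Xaaaaa[q1]□ (head at position 6)

Final answer: [q0]aaaaaa ⊢ X[q1]aaaaa ⊢ Xa[q1]aaaa ⊢ Xaa[q1]aaa ⊢ Xaaa[q1]aa ⊢ Xaaaa[q1]a ⊢ Xaaaaa[q1]□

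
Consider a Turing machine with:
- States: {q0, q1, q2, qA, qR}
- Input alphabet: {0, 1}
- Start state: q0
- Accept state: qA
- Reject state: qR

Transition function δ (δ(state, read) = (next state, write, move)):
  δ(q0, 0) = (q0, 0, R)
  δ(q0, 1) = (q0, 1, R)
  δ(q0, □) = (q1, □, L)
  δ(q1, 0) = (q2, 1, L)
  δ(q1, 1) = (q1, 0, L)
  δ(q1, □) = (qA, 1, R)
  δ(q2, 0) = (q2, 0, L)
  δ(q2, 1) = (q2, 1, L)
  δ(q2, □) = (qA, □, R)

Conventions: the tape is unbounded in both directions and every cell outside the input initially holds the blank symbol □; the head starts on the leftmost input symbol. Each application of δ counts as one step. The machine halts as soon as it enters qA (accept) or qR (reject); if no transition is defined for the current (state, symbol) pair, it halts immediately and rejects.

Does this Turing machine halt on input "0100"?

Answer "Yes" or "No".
Step 0: [q0]0100 (head at position 0)
Step 1: δ(q0, 0) = (q0, 0, R)  ⊢  0[q0]100 (head at position 1)
Step 2: δ(q0, 1) = (q0, 1, R)  ⊢  01[q0]00 (head at position 2)
Step 3: δ(q0, 0) = (q0, 0, R)  ⊢  010[q0]0 (head at position 3)
Step 4: δ(q0, 0) = (q0, 0, R)  ⊢  0100[q0]□ (head at position 4)
Step 5: δ(q0, □) = (q1, □, L)  ⊢  010[q1]0□ (head at position 3)
Step 6: δ(q1, 0) = (q2, 1, L)  ⊢  01[q2]01□ (head at position 2)
Step 7: δ(q2, 0) = (q2, 0, L)  ⊢  0[q2]101□ (head at position 1)
Step 8: δ(q2, 1) = (q2, 1, L)  ⊢  [q2]0101□ (head at position 0)
Step 9: δ(q2, 0) = (q2, 0, L)  ⊢  [q2]□0101□ (head at position -1)
Step 10: δ(q2, □) = (qA, □, R)  ⊢  □[qA]0101□ (head at position 0)
The machine is in qA, so it halts and accepts.
It halts after 10 steps.

Final answer: Yes - halts after 10 steps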